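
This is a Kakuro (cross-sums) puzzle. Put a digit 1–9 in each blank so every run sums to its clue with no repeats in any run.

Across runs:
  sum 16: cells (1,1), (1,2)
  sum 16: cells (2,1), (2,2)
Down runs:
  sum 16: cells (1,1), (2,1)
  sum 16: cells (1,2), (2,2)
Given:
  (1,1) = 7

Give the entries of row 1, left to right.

7 9

16 in 2 cells must be {7,9}.
(1,2) = 16 − 7 = 9 completes the 16 across.
(2,1) = 16 − 7 = 9 completes the 16 down.
(2,2) = 16 − 9 = 7 completes the 16 across.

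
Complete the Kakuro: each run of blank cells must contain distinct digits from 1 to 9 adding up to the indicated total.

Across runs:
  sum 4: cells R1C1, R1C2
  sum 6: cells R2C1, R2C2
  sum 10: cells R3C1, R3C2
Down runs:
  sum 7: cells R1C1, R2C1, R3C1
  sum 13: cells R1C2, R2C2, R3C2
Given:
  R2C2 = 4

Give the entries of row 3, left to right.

4 6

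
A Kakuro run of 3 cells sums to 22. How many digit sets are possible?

2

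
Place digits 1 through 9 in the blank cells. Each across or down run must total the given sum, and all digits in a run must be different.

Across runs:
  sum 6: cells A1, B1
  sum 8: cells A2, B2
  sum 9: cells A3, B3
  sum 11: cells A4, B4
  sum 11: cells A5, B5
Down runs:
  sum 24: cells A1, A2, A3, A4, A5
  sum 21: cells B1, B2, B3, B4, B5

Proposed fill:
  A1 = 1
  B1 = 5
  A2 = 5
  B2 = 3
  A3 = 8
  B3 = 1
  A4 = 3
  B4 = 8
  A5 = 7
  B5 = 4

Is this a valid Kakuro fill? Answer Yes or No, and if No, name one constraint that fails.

Across: 1+5=6; 5+3=8; 8+1=9; 3+8=11; 7+4=11. Down: 1+5+8+3+7=24; 5+3+1+8+4=21. No digit repeats within any run.

Yes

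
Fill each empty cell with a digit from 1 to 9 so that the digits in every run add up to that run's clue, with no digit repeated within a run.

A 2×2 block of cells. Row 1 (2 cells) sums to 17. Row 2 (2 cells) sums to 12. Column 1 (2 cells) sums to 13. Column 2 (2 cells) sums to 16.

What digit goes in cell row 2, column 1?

17 in 2 cells must be {8,9}; 16 in 2 cells must be {7,9}.
The 17 across and the 16 down share only 9, so (1,2) = 9.
(2,2) = 16 − 9 = 7 completes the 16 down.
(1,1) = 17 − 9 = 8 completes the 17 across.
(2,1) = 12 − 7 = 5 completes the 12 across.

5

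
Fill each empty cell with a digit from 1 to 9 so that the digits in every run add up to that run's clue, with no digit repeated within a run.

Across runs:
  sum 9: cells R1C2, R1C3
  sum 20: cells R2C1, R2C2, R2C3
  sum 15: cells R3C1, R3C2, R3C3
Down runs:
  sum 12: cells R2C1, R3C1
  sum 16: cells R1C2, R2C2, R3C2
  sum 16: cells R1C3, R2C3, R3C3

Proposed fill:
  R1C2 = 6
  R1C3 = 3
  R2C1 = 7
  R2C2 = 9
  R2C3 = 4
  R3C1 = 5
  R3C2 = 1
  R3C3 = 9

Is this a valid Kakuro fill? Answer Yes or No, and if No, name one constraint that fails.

Across: 6+3=9; 7+9+4=20; 5+1+9=15. Down: 7+5=12; 6+9+1=16; 3+4+9=16. No digit repeats within any run.

Yes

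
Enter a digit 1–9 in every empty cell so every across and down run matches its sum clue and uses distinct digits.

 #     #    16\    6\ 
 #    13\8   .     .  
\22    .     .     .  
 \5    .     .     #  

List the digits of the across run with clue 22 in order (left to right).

9, 8, 5

The 22 across and the 6 down share only 5, so R2C3 = 5.
Intersecting the 5 across with the 13 down forces R3C1 = 4.
R3C2 = 5 − 4 = 1 completes the 5 across.
R1C3 = 6 − 5 = 1 completes the 6 down.
R2C1 = 13 − 4 = 9 completes the 13 down.
R2C2 = 22 − 14 = 8 completes the 22 across.
R1C2 = 8 − 1 = 7 completes the 8 across.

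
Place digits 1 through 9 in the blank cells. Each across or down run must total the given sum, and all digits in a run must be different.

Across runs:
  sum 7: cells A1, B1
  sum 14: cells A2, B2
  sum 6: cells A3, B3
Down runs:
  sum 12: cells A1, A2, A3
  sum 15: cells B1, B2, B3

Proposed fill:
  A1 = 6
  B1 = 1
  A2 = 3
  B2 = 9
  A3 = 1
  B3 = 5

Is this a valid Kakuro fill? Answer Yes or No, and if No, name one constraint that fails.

No — the across run A2–B2 sums to 12, not 14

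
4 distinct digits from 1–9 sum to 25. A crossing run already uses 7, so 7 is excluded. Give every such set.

{2,6,8,9}; {3,5,8,9}

4 distinct digits from 1–9 sum between 10 and 30.
Dropping sets that contain 7.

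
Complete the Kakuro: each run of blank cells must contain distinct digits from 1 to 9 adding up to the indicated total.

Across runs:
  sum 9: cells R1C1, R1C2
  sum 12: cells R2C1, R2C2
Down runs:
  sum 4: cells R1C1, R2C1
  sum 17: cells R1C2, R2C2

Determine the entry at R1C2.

8

4 in 2 cells must be {1,3}; 17 in 2 cells must be {8,9}.
The 9 across and the 17 down share only 8, so R1C2 = 8.
The 12 across and the 4 down share only 3, so R2C1 = 3.
R2C2 = 12 − 3 = 9 completes the 12 across.
R1C1 = 9 − 8 = 1 completes the 9 across.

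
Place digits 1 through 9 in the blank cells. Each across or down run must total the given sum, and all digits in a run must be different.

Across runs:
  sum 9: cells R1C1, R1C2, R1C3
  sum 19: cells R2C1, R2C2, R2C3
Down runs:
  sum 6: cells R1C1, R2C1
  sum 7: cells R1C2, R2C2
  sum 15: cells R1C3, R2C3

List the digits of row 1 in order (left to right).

2 1 6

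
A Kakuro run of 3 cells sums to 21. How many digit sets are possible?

3 distinct digits from 1–9 sum between 6 and 24.
Enumerating: {4,8,9}, {5,7,9}, {6,7,8}.

3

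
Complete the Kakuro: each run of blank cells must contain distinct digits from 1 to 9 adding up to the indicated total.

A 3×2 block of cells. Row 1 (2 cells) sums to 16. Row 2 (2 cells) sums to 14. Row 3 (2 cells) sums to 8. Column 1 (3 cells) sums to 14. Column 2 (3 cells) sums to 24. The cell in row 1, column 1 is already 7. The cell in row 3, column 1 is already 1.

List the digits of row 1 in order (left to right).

16 in 2 cells must be {7,9}; 24 in 3 cells must be {7,8,9}.
(1,2) = 16 − 7 = 9 completes the 16 across.
(2,1) = 14 − 8 = 6 completes the 14 down.
(2,2) = 14 − 6 = 8 completes the 14 across.
(3,2) = 8 − 1 = 7 completes the 8 across.

7 9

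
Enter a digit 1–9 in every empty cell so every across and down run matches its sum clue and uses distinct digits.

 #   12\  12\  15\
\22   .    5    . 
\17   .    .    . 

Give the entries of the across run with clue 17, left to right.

R2C2 = 12 − 5 = 7 completes the 12 down.
Nothing is forced directly, so branch on R1C1, whose candidates are 8 or 9. If R1C1 = 9: that forces R1C3 = 8, after which R2C1 would have to be in {1,2,4,6,8,9} for the 17 across but in {3} for the 12 down — contradiction. So R1C1 = 8.
R1C3 = 22 − 13 = 9 completes the 22 across.
R2C1 = 12 − 8 = 4 completes the 12 down.
R2C3 = 17 − 11 = 6 completes the 17 across.

4 7 6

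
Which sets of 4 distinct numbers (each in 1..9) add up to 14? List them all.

4 distinct digits from 1–9 sum between 10 and 30.

{1,2,3,8}; {1,2,4,7}; {1,2,5,6}; {1,3,4,6}; {2,3,4,5}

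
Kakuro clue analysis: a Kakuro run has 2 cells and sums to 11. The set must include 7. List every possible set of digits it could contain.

{4,7}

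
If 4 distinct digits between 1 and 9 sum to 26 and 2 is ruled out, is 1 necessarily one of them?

No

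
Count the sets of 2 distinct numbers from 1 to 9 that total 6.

2 distinct digits from 1–9 sum between 3 and 17.
Enumerating: {1,5}, {2,4}.

2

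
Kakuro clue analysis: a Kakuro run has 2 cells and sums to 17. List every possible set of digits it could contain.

{8,9}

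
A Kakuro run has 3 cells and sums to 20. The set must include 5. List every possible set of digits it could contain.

{5,6,9}; {5,7,8}

3 distinct digits from 1–9 sum between 6 and 24.
Keeping only sets containing 5.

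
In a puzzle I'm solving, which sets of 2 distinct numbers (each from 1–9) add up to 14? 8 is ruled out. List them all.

{5,9}

2 distinct digits from 1–9 sum between 3 and 17.
Dropping sets that contain 8.
Only one set works: {5,9}.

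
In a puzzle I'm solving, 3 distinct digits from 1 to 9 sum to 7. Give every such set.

3 distinct digits from 1–9 sum between 6 and 24.
Only one set works: {1,2,4}.

{1,2,4}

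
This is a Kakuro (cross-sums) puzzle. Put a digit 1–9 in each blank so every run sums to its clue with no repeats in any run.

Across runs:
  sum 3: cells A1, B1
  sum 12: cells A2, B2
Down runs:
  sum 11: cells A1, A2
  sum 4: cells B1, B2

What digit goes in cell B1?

3 in 2 cells must be {1,2}; 4 in 2 cells must be {1,3}.
The 3 across and the 11 down share only 2, so A1 = 2.
B1 = 3 − 2 = 1 completes the 3 across.
A2 = 11 − 2 = 9 completes the 11 down.
B2 = 12 − 9 = 3 completes the 12 across.

1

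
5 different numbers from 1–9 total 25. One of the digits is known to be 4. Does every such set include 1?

No

Counterexample: {2,3,4,7,9} sums to 25 under that restriction without using 1.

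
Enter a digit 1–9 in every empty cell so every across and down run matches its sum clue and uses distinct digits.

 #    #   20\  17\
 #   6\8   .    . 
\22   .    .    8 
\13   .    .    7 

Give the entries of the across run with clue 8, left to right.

6 2

R1C3 = 17 − 15 = 2 completes the 17 down.
Given what's placed, R2C1 must be 5 to fit the 22 across and 6 down.
R2C2 = 22 − 13 = 9 completes the 22 across.
R3C1 = 6 − 5 = 1 completes the 6 down.
R3C2 = 13 − 8 = 5 completes the 13 across.
R1C2 = 8 − 2 = 6 completes the 8 across.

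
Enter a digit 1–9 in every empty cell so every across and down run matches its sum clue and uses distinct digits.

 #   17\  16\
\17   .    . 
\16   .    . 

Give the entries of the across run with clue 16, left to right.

9, 7

17 in 2 cells must be {8,9}; 16 in 2 cells must be {7,9}.
The 17 across and the 16 down share only 9, so R1C2 = 9.
The 16 across and the 17 down share only 9, so R2C1 = 9.
R2C2 = 16 − 9 = 7 completes the 16 across.
R1C1 = 17 − 9 = 8 completes the 17 across.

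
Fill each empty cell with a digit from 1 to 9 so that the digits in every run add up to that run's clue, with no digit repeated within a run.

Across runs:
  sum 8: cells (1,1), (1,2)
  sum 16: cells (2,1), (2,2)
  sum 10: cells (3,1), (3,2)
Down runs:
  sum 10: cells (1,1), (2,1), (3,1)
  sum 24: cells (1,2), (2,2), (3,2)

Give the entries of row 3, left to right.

2 8

16 in 2 cells must be {7,9}; 24 in 3 cells must be {7,8,9}.
The 8 across and the 24 down share only 7, so (1,2) = 7.
The 16 across and the 10 down share only 7, so (2,1) = 7.
(2,2) = 16 − 7 = 9 completes the 16 across.
(3,2) = 24 − 16 = 8 completes the 24 down.
(1,1) = 8 − 7 = 1 completes the 8 across.
(3,1) = 10 − 8 = 2 completes the 10 across.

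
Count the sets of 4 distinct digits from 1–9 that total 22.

11

4 distinct digits from 1–9 sum between 10 and 30.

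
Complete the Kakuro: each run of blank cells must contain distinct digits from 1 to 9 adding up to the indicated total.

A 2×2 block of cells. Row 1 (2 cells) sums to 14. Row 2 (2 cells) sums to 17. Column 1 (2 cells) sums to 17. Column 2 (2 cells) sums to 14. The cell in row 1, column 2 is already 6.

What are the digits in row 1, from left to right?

17 in 2 cells must be {8,9}.
(1,1) = 14 − 6 = 8 completes the 14 across.
(2,1) = 17 − 8 = 9 completes the 17 down.
(2,2) = 17 − 9 = 8 completes the 17 across.

8 6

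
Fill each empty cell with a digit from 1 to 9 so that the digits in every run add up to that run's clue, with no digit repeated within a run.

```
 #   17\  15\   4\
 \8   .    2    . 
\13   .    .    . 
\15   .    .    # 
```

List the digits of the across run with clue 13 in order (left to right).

4 in 2 cells must be {1,3}.
R1C3 = 1: the only remaining digit allowed by both the 8 across and the 4 down.
R2C3 = 4 − 1 = 3 completes the 4 down.
R1C1 = 8 − 3 = 5 completes the 8 across.
No cell is forced outright now. R3C1 can only be 8 or 9 (the digits allowed by both its 15 across and its 17 down). If R3C1 = 9: then R2C1 would have to be in {1,2,4,6,8,9} for the 13 across but in {3} for the 17 down — contradiction. So R3C1 = 8.
R2C1 = 17 − 13 = 4 completes the 17 down.
R2C2 = 13 − 7 = 6 completes the 13 across.
R3C2 = 15 − 8 = 7 completes the 15 across.

4, 6, 3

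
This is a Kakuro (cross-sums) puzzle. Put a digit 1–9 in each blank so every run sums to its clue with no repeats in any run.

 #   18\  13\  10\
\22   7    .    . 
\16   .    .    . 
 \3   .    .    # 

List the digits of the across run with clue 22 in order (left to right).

7, 9, 6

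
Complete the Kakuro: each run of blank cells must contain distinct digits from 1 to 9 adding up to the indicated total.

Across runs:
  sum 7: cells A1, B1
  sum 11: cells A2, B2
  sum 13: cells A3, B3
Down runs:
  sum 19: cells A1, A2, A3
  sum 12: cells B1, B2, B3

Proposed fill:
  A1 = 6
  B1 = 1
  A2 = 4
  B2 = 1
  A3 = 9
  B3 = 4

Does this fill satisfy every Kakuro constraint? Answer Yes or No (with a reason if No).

No — the across run A2–B2 sums to 5, not 11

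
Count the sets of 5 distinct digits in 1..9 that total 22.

9

5 distinct digits from 1–9 sum between 15 and 35.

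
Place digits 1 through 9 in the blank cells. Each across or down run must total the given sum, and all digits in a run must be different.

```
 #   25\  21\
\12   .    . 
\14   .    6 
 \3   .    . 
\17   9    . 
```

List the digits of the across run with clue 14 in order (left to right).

3 in 2 cells must be {1,2}; 17 in 2 cells must be {8,9}.
R2C1 = 14 − 6 = 8 completes the 14 across.
R4C2 = 17 − 9 = 8 completes the 17 across.
R3C2 = 2: the only remaining digit allowed by both the 3 across and the 21 down.
R1C2 = 21 − 16 = 5 completes the 21 down.
R3C1 = 3 − 2 = 1 completes the 3 across.
R1C1 = 12 − 5 = 7 completes the 12 across.

8 6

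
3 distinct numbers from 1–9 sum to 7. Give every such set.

3 distinct digits from 1–9 sum between 6 and 24.
Only one set works: {1,2,4}.

{1,2,4}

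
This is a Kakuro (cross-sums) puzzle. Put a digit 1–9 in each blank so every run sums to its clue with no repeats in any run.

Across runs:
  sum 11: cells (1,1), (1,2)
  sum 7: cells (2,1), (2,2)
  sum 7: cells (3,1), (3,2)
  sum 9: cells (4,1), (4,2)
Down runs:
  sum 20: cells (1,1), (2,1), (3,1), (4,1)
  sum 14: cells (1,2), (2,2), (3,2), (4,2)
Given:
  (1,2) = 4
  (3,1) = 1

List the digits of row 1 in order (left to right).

(1,1) = 11 − 4 = 7 completes the 11 across.
(3,2) = 7 − 1 = 6 completes the 7 across.
Nothing is forced directly, so branch on (2,1), whose candidates are 3 or 4. If (2,1) = 3: then (2,2) would have to be in {4} for the 7 across but in {1,3} for the 14 down — contradiction. So (2,1) = 4.
(2,2) = 7 − 4 = 3 completes the 7 across.
(4,1) = 20 − 12 = 8 completes the 20 down.
(4,2) = 9 − 8 = 1 completes the 9 across.

7 4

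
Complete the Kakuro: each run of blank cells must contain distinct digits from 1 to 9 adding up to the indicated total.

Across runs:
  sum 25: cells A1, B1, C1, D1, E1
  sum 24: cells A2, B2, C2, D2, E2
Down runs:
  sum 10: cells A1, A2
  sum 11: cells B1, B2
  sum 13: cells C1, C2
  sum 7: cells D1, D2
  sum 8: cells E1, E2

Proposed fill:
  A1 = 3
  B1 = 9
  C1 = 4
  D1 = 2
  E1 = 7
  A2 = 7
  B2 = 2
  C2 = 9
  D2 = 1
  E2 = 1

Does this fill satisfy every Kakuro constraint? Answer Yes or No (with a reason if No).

No — the down run D1–D2 sums to 3, not 7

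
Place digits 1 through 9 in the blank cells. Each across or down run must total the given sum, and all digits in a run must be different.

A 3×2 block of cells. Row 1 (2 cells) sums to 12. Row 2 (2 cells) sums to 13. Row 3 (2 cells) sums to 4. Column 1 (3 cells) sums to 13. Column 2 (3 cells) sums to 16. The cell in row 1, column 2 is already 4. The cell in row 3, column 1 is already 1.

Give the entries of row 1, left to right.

8 4

4 in 2 cells must be {1,3}.
(1,1) = 12 − 4 = 8 completes the 12 across.
(2,1) = 13 − 9 = 4 completes the 13 down.
(2,2) = 13 − 4 = 9 completes the 13 across.
(3,2) = 4 − 1 = 3 completes the 4 across.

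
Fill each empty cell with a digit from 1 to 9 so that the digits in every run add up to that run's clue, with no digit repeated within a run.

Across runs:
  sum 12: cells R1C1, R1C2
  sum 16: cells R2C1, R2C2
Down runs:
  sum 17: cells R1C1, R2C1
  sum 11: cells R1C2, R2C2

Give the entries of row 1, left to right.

8, 4

16 in 2 cells must be {7,9}; 17 in 2 cells must be {8,9}.
The 16 across and the 17 down share only 9, so R2C1 = 9.
R2C2 = 16 − 9 = 7 completes the 16 across.
R1C1 = 17 − 9 = 8 completes the 17 down.
R1C2 = 12 − 8 = 4 completes the 12 across.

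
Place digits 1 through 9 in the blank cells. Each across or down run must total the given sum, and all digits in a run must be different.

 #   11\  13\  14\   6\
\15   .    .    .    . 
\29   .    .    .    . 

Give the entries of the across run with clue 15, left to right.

3, 6, 5, 1

29 in 4 cells must be {5,7,8,9}.
Only 5 fits R2C4 under both its across sum 29 and down sum 6.
R1C4 = 6 − 5 = 1 completes the 6 down.
Nothing is forced directly, so branch on R2C3, whose candidates are 8 or 9. If R2C3 = 8: that forces R1C3 = 6, R1C2 = 5, after which R2C2 would have to be in {7,9} for the 29 across but in {8} for the 13 down — contradiction. So R2C3 = 9.
R1C3 = 14 − 9 = 5 completes the 14 down.
No cell is forced outright now. R2C1 can only be 7 or 8 (the digits allowed by both its 29 across and its 11 down). If R2C1 = 7: then R1C1 would have to be in {2,3,6,7} for the 15 across but in {4} for the 11 down — contradiction. So R2C1 = 8.
R1C1 = 11 − 8 = 3 completes the 11 down.
R1C2 = 15 − 9 = 6 completes the 15 across.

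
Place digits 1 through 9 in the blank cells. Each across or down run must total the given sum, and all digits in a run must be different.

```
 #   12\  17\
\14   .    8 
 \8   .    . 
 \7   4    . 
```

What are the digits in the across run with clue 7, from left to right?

4 3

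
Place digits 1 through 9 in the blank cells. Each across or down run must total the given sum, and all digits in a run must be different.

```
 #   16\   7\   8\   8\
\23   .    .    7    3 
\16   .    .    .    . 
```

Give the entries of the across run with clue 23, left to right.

9, 4, 7, 3

16 in 2 cells must be {7,9}.
R1C1 = 9: the only remaining digit allowed by both the 23 across and the 16 down.
R1C2 = 23 − 19 = 4 completes the 23 across.
R2C1 = 16 − 9 = 7 completes the 16 down.
R2C2 = 7 − 4 = 3 completes the 7 down.
R2C3 = 8 − 7 = 1 completes the 8 down.
R2C4 = 16 − 11 = 5 completes the 16 across.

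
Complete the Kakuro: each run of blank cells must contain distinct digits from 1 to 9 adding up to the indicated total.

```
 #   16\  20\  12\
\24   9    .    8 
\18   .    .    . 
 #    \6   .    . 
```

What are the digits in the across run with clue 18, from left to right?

24 in 3 cells must be {7,8,9}; 16 in 2 cells must be {7,9}.
R1C2 = 24 − 17 = 7 completes the 24 across.
R2C1 = 16 − 9 = 7 completes the 16 down.
Given what's placed, R2C3 must be 3 to fit the 18 across and 12 down.
R3C3 = 12 − 11 = 1 completes the 12 down.
R2C2 = 18 − 10 = 8 completes the 18 across.
R3C2 = 6 − 1 = 5 completes the 6 across.

7 8 3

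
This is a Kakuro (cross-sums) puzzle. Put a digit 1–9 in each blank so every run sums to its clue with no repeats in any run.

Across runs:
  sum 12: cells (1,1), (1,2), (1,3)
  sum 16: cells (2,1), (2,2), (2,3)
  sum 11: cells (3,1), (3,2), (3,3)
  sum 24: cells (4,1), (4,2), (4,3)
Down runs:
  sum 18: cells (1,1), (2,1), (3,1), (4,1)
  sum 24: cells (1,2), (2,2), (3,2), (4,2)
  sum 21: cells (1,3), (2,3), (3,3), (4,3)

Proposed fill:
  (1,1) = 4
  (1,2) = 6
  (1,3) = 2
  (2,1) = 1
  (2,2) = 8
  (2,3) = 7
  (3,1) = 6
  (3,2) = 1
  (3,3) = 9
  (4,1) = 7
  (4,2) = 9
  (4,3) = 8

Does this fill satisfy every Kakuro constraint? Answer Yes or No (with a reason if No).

No — the across run (3,1)–(3,3) sums to 16, not 11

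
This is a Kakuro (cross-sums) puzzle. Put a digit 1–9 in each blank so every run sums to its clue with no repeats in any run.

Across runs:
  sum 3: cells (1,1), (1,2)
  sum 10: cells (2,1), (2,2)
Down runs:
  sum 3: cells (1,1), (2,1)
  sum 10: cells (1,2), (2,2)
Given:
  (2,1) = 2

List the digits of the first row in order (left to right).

1 2

3 in 2 cells must be {1,2}.
(1,1) = 3 − 2 = 1 completes the 3 down.
(1,2) = 3 − 1 = 2 completes the 3 across.
(2,2) = 10 − 2 = 8 completes the 10 across.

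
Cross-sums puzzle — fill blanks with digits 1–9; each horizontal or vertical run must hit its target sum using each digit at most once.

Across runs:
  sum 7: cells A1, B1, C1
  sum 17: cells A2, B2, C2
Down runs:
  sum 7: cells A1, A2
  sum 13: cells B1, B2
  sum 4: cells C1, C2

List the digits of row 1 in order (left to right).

2, 4, 1

7 in 3 cells must be {1,2,4}; 4 in 2 cells must be {1,3}.
The 7 across and the 13 down share only 4, so B1 = 4.
Given what's placed, C1 must be 1 to fit the 7 across and 4 down.
B2 = 13 − 4 = 9 completes the 13 down.
C2 = 4 − 1 = 3 completes the 4 down.
A1 = 7 − 5 = 2 completes the 7 across.
A2 = 17 − 12 = 5 completes the 17 across.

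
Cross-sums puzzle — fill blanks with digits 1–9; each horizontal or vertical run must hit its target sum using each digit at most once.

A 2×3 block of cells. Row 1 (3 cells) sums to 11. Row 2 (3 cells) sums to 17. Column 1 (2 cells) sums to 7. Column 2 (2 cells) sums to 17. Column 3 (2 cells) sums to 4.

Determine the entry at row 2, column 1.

5

17 in 2 cells must be {8,9}; 4 in 2 cells must be {1,3}.
The 11 across and the 17 down share only 8, so (1,2) = 8.
Given what's placed, (1,3) must be 1 to fit the 11 across and 4 down.
(2,2) = 17 − 8 = 9 completes the 17 down.
(2,3) = 4 − 1 = 3 completes the 4 down.
(1,1) = 11 − 9 = 2 completes the 11 across.
(2,1) = 17 − 12 = 5 completes the 17 across.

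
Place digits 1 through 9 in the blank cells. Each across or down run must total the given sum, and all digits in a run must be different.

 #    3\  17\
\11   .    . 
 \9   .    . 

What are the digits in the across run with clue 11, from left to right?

3 in 2 cells must be {1,2}; 17 in 2 cells must be {8,9}.
The 11 across and the 3 down share only 2, so R1C1 = 2.
R1C2 = 11 − 2 = 9 completes the 11 across.
R2C1 = 3 − 2 = 1 completes the 3 down.
R2C2 = 9 − 1 = 8 completes the 9 across.

2, 9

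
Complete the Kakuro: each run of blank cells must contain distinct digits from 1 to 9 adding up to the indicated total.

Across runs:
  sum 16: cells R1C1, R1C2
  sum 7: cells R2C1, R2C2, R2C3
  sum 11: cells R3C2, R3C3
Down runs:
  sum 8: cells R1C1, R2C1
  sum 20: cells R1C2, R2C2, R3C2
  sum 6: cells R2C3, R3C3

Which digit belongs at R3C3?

4

16 in 2 cells must be {7,9}; 7 in 3 cells must be {1,2,4}.
The 16 across and the 8 down share only 7, so R1C1 = 7.
R1C2 = 16 − 7 = 9 completes the 16 across.
R2C1 = 8 − 7 = 1 completes the 8 down.
R2C2 = 4: the only remaining digit allowed by both the 7 across and the 20 down.
R2C3 = 7 − 5 = 2 completes the 7 across.
R3C2 = 20 − 13 = 7 completes the 20 down.
R3C3 = 11 − 7 = 4 completes the 11 across.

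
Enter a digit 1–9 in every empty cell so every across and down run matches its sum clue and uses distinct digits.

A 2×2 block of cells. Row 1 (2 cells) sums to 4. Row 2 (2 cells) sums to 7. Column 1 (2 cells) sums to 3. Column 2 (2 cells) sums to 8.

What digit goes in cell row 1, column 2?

4 in 2 cells must be {1,3}; 3 in 2 cells must be {1,2}.
The 4 across and the 3 down share only 1, so (1,1) = 1.
(1,2) = 4 − 1 = 3 completes the 4 across.
(2,1) = 3 − 1 = 2 completes the 3 down.
(2,2) = 7 − 2 = 5 completes the 7 across.

3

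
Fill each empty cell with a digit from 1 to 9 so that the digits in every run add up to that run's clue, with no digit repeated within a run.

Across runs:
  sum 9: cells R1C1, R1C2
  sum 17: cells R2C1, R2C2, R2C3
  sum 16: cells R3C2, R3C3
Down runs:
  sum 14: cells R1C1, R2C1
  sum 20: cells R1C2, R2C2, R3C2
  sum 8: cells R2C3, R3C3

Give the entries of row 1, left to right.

5, 4

16 in 2 cells must be {7,9}.
The 16 across and the 8 down share only 7, so R3C3 = 7.
R2C3 = 8 − 7 = 1 completes the 8 down.
R3C2 = 16 − 7 = 9 completes the 16 across.
R2C1 = 9: the only remaining digit allowed by both the 17 across and the 14 down.
R2C2 = 17 − 10 = 7 completes the 17 across.
R1C1 = 14 − 9 = 5 completes the 14 down.
R1C2 = 9 − 5 = 4 completes the 9 across.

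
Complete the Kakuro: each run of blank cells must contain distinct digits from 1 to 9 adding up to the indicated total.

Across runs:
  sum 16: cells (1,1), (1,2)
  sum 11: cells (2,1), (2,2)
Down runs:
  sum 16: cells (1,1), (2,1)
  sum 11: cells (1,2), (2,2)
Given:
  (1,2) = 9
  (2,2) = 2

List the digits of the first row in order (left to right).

16 in 2 cells must be {7,9}.
(1,1) = 16 − 9 = 7 completes the 16 across.
(2,1) = 11 − 2 = 9 completes the 11 across.

7, 9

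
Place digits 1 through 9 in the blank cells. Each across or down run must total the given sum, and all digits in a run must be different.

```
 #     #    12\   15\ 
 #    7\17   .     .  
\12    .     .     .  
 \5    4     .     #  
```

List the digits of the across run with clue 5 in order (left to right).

4 1

17 in 2 cells must be {8,9}.
R2C1 = 7 − 4 = 3 completes the 7 down.
R3C2 = 5 − 4 = 1 completes the 5 across.
No cell is forced outright now. R2C3 can only be 7 or 8 (the digits allowed by both its 12 across and its 15 down). If R2C3 = 8: then R1C3 would have to be in {8,9} for the 17 across but in {7} for the 15 down — contradiction. So R2C3 = 7.
R1C3 = 15 − 7 = 8 completes the 15 down.
R2C2 = 12 − 10 = 2 completes the 12 across.
R1C2 = 17 − 8 = 9 completes the 17 across.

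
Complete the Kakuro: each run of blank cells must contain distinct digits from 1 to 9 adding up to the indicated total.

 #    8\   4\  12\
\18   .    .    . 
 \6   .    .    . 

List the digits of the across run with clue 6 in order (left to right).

2, 1, 3

6 in 3 cells must be {1,2,3}; 4 in 2 cells must be {1,3}.
The 6 across and the 12 down share only 3, so R2C3 = 3.
R1C3 = 12 − 3 = 9 completes the 12 down.
Given what's placed, R2C2 must be 1 to fit the 6 across and 4 down.
R1C2 = 4 − 1 = 3 completes the 4 down.
R2C1 = 6 − 4 = 2 completes the 6 across.
R1C1 = 18 − 12 = 6 completes the 18 across.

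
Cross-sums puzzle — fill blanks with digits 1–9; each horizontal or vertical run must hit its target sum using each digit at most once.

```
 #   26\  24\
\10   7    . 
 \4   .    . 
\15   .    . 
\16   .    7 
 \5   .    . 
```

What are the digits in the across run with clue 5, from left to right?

1 4

4 in 2 cells must be {1,3}; 16 in 2 cells must be {7,9}.
R1C2 = 10 − 7 = 3 completes the 10 across.
R2C2 = 1: the only remaining digit allowed by both the 4 across and the 24 down.
R4C1 = 16 − 7 = 9 completes the 16 across.
Given what's placed, R5C2 must be 4 to fit the 5 across and 24 down.
R2C1 = 4 − 1 = 3 completes the 4 across.
R3C1 = 6: the only remaining digit allowed by both the 15 across and the 26 down.
R3C2 = 15 − 6 = 9 completes the 15 across.
R5C1 = 5 − 4 = 1 completes the 5 across.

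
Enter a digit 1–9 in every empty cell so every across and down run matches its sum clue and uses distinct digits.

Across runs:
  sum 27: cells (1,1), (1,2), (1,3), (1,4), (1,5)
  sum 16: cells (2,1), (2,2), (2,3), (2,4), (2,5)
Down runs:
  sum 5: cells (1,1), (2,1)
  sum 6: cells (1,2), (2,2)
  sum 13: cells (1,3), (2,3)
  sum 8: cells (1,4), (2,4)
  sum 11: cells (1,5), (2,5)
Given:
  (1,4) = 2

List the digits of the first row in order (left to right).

16 in 5 cells must be {1,2,3,4,6}.
(2,4) = 8 − 2 = 6 completes the 8 down.
Given what's placed, (2,3) must be 4 to fit the 16 across and 13 down.
(1,3) = 13 − 4 = 9 completes the 13 down.
Nothing is forced directly, so branch on (2,5), whose candidates are 2 or 3. If (2,5) = 2: then (1,5) would have to be in {1,3,4,5,6,7,8} for the 27 across but in {9} for the 11 down — contradiction. So (2,5) = 3.
(1,5) = 11 − 3 = 8 completes the 11 down.
No cell is forced outright now. (1,1) can only be 1 or 3 (the digits allowed by both its 27 across and its 5 down). If (1,1) = 1: then (1,2) would have to be in {7} for the 27 across but in {1,2,4,5} for the 6 down — contradiction. So (1,1) = 3.
(1,2) = 27 − 22 = 5 completes the 27 across.

3 5 9 2 8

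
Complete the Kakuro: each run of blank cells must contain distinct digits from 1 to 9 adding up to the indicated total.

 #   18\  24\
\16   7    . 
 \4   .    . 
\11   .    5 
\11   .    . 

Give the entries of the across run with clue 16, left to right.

16 in 2 cells must be {7,9}; 4 in 2 cells must be {1,3}.
R1C2 = 16 − 7 = 9 completes the 16 across.
R2C2 = 3: the only remaining digit allowed by both the 4 across and the 24 down.
R3C1 = 11 − 5 = 6 completes the 11 across.
R4C2 = 24 − 17 = 7 completes the 24 down.
R2C1 = 4 − 3 = 1 completes the 4 across.
R4C1 = 11 − 7 = 4 completes the 11 across.

7 9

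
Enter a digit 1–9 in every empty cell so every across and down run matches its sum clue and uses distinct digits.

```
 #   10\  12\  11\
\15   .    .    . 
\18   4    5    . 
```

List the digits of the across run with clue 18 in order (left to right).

4 5 9

R1C1 = 10 − 4 = 6 completes the 10 down.
R1C2 = 12 − 5 = 7 completes the 12 down.
R1C3 = 15 − 13 = 2 completes the 15 across.
R2C3 = 18 − 9 = 9 completes the 18 across.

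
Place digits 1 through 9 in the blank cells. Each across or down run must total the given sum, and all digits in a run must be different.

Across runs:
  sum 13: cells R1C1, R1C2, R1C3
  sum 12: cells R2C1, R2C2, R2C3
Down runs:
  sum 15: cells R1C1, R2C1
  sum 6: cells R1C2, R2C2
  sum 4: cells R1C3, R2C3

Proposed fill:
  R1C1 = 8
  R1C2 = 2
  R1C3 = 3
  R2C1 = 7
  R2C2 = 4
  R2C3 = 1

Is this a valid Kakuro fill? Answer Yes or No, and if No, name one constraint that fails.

Yes

Across: 8+2+3=13; 7+4+1=12. Down: 8+7=15; 2+4=6; 3+1=4. No digit repeats within any run.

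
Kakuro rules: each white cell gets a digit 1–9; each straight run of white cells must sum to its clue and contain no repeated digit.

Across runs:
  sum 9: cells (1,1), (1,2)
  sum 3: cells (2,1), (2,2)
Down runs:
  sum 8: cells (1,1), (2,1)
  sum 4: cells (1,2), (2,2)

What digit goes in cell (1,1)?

3 in 2 cells must be {1,2}; 4 in 2 cells must be {1,3}.
The 3 across and the 4 down share only 1, so (2,2) = 1.
(1,2) = 4 − 1 = 3 completes the 4 down.
(2,1) = 3 − 1 = 2 completes the 3 across.
(1,1) = 9 − 3 = 6 completes the 9 across.

6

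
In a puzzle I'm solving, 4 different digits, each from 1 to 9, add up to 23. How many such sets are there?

9

4 distinct digits from 1–9 sum between 10 and 30.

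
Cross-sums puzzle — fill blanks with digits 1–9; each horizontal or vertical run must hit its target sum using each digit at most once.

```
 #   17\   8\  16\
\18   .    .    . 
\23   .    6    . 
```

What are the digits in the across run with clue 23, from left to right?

23 in 3 cells must be {6,8,9}; 17 in 2 cells must be {8,9}; 16 in 2 cells must be {7,9}.
R1C2 = 8 − 6 = 2 completes the 8 down.
Given what's placed, R2C3 must be 9 to fit the 23 across and 16 down.
R1C1 = 9: the only remaining digit allowed by both the 18 across and the 17 down.
R1C3 = 18 − 11 = 7 completes the 18 across.
R2C1 = 23 − 15 = 8 completes the 23 across.

8 6 9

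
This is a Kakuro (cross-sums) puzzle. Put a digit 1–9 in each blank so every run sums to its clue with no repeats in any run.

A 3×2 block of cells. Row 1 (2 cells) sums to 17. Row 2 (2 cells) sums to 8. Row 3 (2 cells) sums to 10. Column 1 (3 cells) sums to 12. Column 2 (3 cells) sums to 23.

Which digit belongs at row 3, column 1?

1

17 in 2 cells must be {8,9}; 23 in 3 cells must be {6,8,9}.
The 8 across and the 23 down share only 6, so (2,2) = 6.
(2,1) = 8 − 6 = 2 completes the 8 across.
Given what's placed, (1,1) must be 9 to fit the 17 across and 12 down.
(1,2) = 17 − 9 = 8 completes the 17 across.
(3,1) = 12 − 11 = 1 completes the 12 down.
(3,2) = 10 − 1 = 9 completes the 10 across.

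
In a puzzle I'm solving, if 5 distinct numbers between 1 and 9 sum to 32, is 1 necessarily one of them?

Counterexample: {2,6,7,8,9} sums to 32 without using 1.

No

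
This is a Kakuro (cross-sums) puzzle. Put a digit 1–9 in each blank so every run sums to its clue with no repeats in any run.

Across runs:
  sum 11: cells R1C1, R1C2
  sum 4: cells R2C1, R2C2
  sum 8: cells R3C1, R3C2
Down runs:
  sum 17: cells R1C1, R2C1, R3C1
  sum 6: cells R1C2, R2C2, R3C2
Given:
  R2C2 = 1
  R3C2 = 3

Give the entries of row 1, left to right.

9, 2

4 in 2 cells must be {1,3}; 6 in 3 cells must be {1,2,3}.
R1C2 = 6 − 4 = 2 completes the 6 down.
R2C1 = 4 − 1 = 3 completes the 4 across.
R3C1 = 8 − 3 = 5 completes the 8 across.
R1C1 = 11 − 2 = 9 completes the 11 across.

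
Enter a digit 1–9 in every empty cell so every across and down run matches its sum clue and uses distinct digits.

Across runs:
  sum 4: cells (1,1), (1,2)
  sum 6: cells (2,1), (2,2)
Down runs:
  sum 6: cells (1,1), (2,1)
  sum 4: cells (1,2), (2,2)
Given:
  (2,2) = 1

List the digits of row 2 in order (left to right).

4 in 2 cells must be {1,3}.
The 4 across and the 6 down share only 1, so (1,1) = 1.
(1,2) = 4 − 1 = 3 completes the 4 across.
(2,1) = 6 − 1 = 5 completes the 6 across.

5, 1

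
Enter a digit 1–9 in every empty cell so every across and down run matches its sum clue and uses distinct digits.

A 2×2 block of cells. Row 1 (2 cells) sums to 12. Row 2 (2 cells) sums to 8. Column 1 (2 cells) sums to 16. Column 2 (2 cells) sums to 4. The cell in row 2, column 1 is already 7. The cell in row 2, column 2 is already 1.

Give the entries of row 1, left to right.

16 in 2 cells must be {7,9}; 4 in 2 cells must be {1,3}.
(1,1) = 16 − 7 = 9 completes the 16 down.
(1,2) = 12 − 9 = 3 completes the 12 across.

9 3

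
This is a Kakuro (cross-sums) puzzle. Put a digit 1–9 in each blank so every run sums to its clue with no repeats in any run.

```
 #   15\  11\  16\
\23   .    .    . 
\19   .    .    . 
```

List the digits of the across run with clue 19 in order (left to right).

9 3 7

23 in 3 cells must be {6,8,9}; 16 in 2 cells must be {7,9}.
The 23 across and the 16 down share only 9, so R1C3 = 9.
R2C3 = 16 − 9 = 7 completes the 16 down.
Nothing is forced directly, so branch on R2C1, whose candidates are 8 or 9. If R2C1 = 8: then R1C1 would have to be in {6,8} for the 23 across but in {7} for the 15 down — contradiction. So R2C1 = 9.
R1C1 = 15 − 9 = 6 completes the 15 down.
R1C2 = 23 − 15 = 8 completes the 23 across.
R2C2 = 19 − 16 = 3 completes the 19 across.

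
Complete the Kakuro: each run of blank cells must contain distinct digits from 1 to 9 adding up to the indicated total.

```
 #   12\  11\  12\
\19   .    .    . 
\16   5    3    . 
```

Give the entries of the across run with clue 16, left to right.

R1C1 = 12 − 5 = 7 completes the 12 down.
R1C2 = 11 − 3 = 8 completes the 11 down.
R1C3 = 19 − 15 = 4 completes the 19 across.
R2C3 = 16 − 8 = 8 completes the 16 across.

5, 3, 8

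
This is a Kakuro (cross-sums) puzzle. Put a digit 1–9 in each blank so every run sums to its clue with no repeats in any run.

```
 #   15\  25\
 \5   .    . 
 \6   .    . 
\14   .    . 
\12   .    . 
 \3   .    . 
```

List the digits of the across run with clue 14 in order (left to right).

5 9

3 in 2 cells must be {1,2}; 15 in 5 cells must be {1,2,3,4,5}.
Only 5 fits R3C1 under both its across sum 14 and down sum 15.
R3C2 = 14 − 5 = 9 completes the 14 across.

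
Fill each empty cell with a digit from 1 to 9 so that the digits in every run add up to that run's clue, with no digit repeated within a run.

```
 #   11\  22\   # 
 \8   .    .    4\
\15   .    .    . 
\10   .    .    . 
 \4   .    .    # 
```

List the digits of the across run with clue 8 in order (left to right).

1 7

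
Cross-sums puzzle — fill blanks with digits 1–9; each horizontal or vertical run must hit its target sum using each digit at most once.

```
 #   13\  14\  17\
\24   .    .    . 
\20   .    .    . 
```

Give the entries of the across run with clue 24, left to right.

24 in 3 cells must be {7,8,9}; 17 in 2 cells must be {8,9}.
Nothing is forced directly, so branch on R1C2, whose candidates are 8 or 9. If R1C2 = 8: that forces R1C3 = 9, R2C2 = 6, after which R2C3 would have to be in {5,9} for the 20 across but in {8} for the 17 down — contradiction. So R1C2 = 9.
Given what's placed, R1C3 must be 8 to fit the 24 across and 17 down.
R2C2 = 14 − 9 = 5 completes the 14 down.
R2C3 = 17 − 8 = 9 completes the 17 down.
R1C1 = 24 − 17 = 7 completes the 24 across.
R2C1 = 20 − 14 = 6 completes the 20 across.

7, 9, 8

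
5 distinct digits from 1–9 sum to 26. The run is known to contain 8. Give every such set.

{1,2,6,8,9}; {1,3,5,8,9}; {1,4,6,7,8}; {2,3,4,8,9}; {2,3,6,7,8}; {2,4,5,7,8}; {3,4,5,6,8}

5 distinct digits from 1–9 sum between 15 and 35.
Keeping only sets containing 8.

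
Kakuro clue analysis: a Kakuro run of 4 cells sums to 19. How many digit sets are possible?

11

4 distinct digits from 1–9 sum between 10 and 30.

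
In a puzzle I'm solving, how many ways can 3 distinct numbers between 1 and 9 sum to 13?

3 distinct digits from 1–9 sum between 6 and 24.

7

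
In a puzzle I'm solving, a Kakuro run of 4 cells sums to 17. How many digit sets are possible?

9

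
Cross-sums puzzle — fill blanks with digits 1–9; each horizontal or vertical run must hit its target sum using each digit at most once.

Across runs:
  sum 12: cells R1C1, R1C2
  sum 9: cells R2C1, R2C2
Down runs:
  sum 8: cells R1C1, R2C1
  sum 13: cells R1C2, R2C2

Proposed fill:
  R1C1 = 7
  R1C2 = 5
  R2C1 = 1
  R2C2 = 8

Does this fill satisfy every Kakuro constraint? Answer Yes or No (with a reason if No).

Yes

Across: 7+5=12; 1+8=9. Down: 7+1=8; 5+8=13. No digit repeats within any run.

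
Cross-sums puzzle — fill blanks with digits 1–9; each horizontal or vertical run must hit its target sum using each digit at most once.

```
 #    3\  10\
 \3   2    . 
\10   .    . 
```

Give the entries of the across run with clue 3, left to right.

3 in 2 cells must be {1,2}.
R1C2 = 3 − 2 = 1 completes the 3 across.
R2C1 = 3 − 2 = 1 completes the 3 down.
R2C2 = 10 − 1 = 9 completes the 10 across.

2 1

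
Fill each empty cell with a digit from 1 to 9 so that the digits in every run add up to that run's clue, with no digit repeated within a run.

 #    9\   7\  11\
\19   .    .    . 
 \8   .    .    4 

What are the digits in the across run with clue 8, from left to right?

R1C3 = 11 − 4 = 7 completes the 11 down.
Nothing is forced directly, so branch on R1C2, whose candidates are 3 or 4. If R1C2 = 3: then R1C1 would have to be in {9} for the 19 across but in {1,2,3,4,5,6,7,8} for the 9 down — contradiction. So R1C2 = 4.
R1C1 = 19 − 11 = 8 completes the 19 across.
R2C1 = 9 − 8 = 1 completes the 9 down.
R2C2 = 8 − 5 = 3 completes the 8 across.

1 3 4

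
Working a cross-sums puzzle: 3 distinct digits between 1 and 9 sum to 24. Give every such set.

{7,8,9}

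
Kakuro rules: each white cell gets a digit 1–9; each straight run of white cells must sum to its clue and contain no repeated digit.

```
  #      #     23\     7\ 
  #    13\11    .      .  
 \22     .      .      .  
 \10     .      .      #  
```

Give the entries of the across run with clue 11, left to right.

9, 2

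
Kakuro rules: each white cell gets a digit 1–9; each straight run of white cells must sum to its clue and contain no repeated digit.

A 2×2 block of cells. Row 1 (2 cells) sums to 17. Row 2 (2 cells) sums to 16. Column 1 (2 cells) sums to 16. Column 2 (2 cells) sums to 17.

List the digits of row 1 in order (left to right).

17 in 2 cells must be {8,9}; 16 in 2 cells must be {7,9}.
The 17 across and the 16 down share only 9, so (1,1) = 9.
(1,2) = 17 − 9 = 8 completes the 17 across.
(2,1) = 16 − 9 = 7 completes the 16 down.
(2,2) = 16 − 7 = 9 completes the 16 across.

9, 8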